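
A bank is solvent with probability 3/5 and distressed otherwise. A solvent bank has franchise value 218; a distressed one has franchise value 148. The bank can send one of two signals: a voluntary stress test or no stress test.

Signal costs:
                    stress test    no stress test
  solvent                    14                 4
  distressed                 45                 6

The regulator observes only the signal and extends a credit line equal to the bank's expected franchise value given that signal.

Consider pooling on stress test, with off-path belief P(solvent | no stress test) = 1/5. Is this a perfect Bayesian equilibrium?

At the pooled signal (stress test) the regulator holds the prior 3/5 and pays 3/5·218 + 2/5·148 = 190. Off-path (no stress test) belief 1/5 gives 1/5·218 + 4/5·148 = 162.
Solvent: stress test gives 190 − 14 = 176; no stress test gives 162 − 4 = 158. Stays. ✓
Distressed: stress test gives 190 − 45 = 145; no stress test gives 162 − 6 = 156. Deviates. ✗

No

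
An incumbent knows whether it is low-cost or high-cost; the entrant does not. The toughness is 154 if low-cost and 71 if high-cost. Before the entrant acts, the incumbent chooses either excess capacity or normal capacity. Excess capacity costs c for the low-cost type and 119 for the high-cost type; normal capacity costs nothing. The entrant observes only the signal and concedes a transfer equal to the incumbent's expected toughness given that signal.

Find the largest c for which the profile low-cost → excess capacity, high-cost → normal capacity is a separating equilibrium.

83

Under separation: excess capacity → low-cost (pays 154); normal capacity → high-cost (pays 71).
High-cost: 71 − 0 = 71 ≥ 154 − 119 = 35. Holds regardless of c. ✓
Low-cost: 154 − c ≥ 71 − 0, so c ≤ 154 − 71 = 83.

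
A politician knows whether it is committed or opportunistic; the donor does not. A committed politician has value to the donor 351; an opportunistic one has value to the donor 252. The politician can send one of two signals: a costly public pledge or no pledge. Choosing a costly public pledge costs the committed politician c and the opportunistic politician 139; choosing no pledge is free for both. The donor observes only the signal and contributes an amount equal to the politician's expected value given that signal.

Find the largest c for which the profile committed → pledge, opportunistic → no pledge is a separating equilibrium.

Under separation: pledge → committed (pays 351); no pledge → opportunistic (pays 252).
Opportunistic: 252 − 0 = 252 ≥ 351 − 139 = 212. Holds regardless of c. ✓
Committed: 351 − c ≥ 252 − 0, so c ≤ 351 − 252 = 99.

99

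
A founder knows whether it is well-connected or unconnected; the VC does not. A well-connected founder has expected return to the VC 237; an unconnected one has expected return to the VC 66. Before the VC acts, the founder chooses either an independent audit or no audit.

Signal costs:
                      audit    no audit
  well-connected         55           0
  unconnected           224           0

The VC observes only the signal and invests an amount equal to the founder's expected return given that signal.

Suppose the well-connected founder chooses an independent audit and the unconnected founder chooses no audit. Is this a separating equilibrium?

If types separate, audit earns payment 237 and no audit earns 66.
Well-connected: audit gives 237 − 55 = 182; no audit gives 66 − 0 = 66. No deviation. ✓
Unconnected: no audit gives 66 − 0 = 66; audit gives 237 − 224 = 13. No deviation. ✓
Neither type gains from mimicking the other.

Yes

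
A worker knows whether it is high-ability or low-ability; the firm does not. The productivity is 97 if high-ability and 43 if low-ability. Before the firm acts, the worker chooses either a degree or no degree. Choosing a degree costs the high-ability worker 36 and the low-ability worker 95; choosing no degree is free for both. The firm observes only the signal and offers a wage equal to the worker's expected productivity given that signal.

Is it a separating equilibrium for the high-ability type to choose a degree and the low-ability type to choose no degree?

Yes

Under separation the firm infers type exactly: degree → high-ability (pays 97), no degree → low-ability (pays 43).
High-ability: degree gives 97 − 36 = 61; no degree gives 43 − 0 = 43. No deviation. ✓
Low-ability: no degree gives 43 − 0 = 43; degree gives 97 − 95 = 2. No deviation. ✓
Both incentive constraints hold.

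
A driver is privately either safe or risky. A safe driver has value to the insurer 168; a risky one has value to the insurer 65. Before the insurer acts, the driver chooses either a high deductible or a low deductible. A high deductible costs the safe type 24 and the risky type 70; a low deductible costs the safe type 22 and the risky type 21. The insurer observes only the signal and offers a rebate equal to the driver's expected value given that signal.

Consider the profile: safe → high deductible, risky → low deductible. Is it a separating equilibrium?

No

Under separation the insurer infers type exactly: high deductible → safe (pays 168), low deductible → risky (pays 65).
Safe: high deductible gives 168 − 24 = 144; low deductible gives 65 − 22 = 43. No deviation. ✓
Risky: low deductible gives 65 − 21 = 44; high deductible gives 168 − 70 = 98. Would deviate. ✗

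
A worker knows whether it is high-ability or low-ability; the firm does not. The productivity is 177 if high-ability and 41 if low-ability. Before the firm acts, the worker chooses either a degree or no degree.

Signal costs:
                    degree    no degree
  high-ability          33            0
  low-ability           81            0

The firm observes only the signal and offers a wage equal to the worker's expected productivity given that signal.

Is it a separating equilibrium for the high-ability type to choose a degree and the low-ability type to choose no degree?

No

If types separate, degree earns payment 177 and no degree earns 41.
High-ability: degree gives 177 − 33 = 144; no degree gives 41 − 0 = 41. No deviation. ✓
Low-ability: no degree gives 41 − 0 = 41; degree gives 177 − 81 = 96. Would deviate. ✗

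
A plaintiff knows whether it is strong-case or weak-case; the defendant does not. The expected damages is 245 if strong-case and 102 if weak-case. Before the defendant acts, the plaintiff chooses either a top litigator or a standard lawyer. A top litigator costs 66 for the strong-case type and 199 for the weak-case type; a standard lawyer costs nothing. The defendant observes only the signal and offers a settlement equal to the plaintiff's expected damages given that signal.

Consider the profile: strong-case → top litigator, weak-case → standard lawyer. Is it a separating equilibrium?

Under separation the defendant infers type exactly: top litigator → strong-case (pays 245), standard lawyer → weak-case (pays 102).
Strong-case: top litigator gives 245 − 66 = 179; standard lawyer gives 102 − 0 = 102. No deviation. ✓
Weak-case: standard lawyer gives 102 − 0 = 102; top litigator gives 245 − 199 = 46. No deviation. ✓
Neither type gains from mimicking the other.

Yes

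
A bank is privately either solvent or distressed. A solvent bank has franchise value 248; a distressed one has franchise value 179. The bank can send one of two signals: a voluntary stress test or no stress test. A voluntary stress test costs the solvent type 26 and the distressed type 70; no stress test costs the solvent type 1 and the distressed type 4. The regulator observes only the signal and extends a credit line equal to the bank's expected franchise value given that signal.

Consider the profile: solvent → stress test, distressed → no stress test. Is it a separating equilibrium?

No

Under separation the regulator infers type exactly: stress test → solvent (pays 248), no stress test → distressed (pays 179).
Solvent: stress test gives 248 − 26 = 222; no stress test gives 179 − 1 = 178. No deviation. ✓
Distressed: no stress test gives 179 − 4 = 175; stress test gives 248 − 70 = 178. Would deviate. ✗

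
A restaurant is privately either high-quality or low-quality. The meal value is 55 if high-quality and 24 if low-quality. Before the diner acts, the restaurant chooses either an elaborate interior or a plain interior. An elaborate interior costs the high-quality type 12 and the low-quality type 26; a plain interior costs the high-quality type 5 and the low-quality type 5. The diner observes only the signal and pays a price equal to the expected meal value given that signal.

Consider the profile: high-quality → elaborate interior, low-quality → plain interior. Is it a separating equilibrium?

Under separation the diner infers type exactly: elaborate interior → high-quality (pays 55), plain interior → low-quality (pays 24).
High-quality: elaborate interior gives 55 − 12 = 43; plain interior gives 24 − 5 = 19. No deviation. ✓
Low-quality: plain interior gives 24 − 5 = 19; elaborate interior gives 55 − 26 = 29. Would deviate. ✗

No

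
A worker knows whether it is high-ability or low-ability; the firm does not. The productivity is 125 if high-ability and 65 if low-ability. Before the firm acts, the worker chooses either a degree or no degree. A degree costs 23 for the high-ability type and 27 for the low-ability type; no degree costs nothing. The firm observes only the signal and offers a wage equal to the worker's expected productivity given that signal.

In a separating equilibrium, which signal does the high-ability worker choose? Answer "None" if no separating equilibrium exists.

None

Try high-ability → degree, low-ability → no degree:
  If types separate, degree earns payment 125 and no degree earns 65.
  High-ability: degree gives 125 − 23 = 102; no degree gives 65 − 0 = 65. No deviation. ✓
  Low-ability: no degree gives 65 − 0 = 65; degree gives 125 − 27 = 98. Would deviate. ✗
Try high-ability → no degree, low-ability → degree:
  If types separate, no degree earns payment 125 and degree earns 65.
  High-ability: no degree gives 125 − 0 = 125; degree gives 65 − 23 = 42. No deviation. ✓
  Low-ability: degree gives 65 − 27 = 38; no degree gives 125 − 0 = 125. Would deviate. ✗
Neither assignment is incentive-compatible.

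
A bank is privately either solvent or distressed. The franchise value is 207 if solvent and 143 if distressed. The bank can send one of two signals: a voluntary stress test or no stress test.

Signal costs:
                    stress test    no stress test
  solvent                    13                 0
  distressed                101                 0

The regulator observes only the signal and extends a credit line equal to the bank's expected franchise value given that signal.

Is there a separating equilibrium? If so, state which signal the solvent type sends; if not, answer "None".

stress test

Try solvent → stress test, distressed → no stress test:
  Under separation the regulator infers type exactly: stress test → solvent (pays 207), no stress test → distressed (pays 143).
  Solvent: stress test gives 207 − 13 = 194; no stress test gives 143 − 0 = 143. No deviation. ✓
  Distressed: no stress test gives 143 − 0 = 143; stress test gives 207 − 101 = 106. No deviation. ✓
Both hold — the solvent type sends stress test.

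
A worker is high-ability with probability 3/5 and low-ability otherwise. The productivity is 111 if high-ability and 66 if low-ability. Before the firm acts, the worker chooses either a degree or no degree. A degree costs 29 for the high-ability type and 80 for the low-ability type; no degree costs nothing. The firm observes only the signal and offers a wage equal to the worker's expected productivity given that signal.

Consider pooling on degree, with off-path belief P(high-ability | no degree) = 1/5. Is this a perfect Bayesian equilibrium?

No

On the equilibrium path (degree) the firm holds the prior 3/5 and pays 3/5·111 + 2/5·66 = 93. Off-path (no degree) belief 1/5 gives 1/5·111 + 4/5·66 = 75.
High-ability: degree gives 93 − 29 = 64; no degree gives 75 − 0 = 75. Deviates. ✗
Low-ability: degree gives 93 − 80 = 13; no degree gives 75 − 0 = 75. Deviates. ✗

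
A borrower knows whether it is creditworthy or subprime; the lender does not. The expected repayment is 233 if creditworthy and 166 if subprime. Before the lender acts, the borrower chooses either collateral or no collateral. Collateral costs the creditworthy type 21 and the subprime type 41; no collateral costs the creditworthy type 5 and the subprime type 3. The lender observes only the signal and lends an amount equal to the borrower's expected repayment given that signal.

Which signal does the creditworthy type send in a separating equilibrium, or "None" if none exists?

Try creditworthy → collateral, subprime → no collateral:
  If types separate, collateral earns payment 233 and no collateral earns 166.
  Creditworthy: collateral gives 233 − 21 = 212; no collateral gives 166 − 5 = 161. No deviation. ✓
  Subprime: no collateral gives 166 − 3 = 163; collateral gives 233 − 41 = 192. Would deviate. ✗
Try creditworthy → no collateral, subprime → collateral:
  If types separate, no collateral earns payment 233 and collateral earns 166.
  Creditworthy: no collateral gives 233 − 5 = 228; collateral gives 166 − 21 = 145. No deviation. ✓
  Subprime: collateral gives 166 − 41 = 125; no collateral gives 233 − 3 = 230. Would deviate. ✗
Neither assignment is incentive-compatible.

None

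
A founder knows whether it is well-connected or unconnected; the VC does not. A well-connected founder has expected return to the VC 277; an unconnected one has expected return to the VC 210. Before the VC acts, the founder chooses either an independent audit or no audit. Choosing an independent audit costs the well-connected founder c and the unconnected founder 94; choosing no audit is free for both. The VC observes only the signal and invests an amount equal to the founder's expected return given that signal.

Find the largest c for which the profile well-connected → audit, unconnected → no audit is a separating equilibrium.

67

Under separation: audit → well-connected (pays 277); no audit → unconnected (pays 210).
Unconnected: 210 − 0 = 210 ≥ 277 − 94 = 183. Holds regardless of c. ✓
Well-connected: 277 − c ≥ 210 − 0, so c ≤ 277 − 210 = 67.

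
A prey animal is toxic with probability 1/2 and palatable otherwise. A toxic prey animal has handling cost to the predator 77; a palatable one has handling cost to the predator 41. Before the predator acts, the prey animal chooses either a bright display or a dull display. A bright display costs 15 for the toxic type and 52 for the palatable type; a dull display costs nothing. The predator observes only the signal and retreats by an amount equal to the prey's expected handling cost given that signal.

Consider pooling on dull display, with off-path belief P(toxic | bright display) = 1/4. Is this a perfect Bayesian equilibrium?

Yes

On the equilibrium path (dull display) the predator holds the prior 1/2 and pays 1/2·77 + 1/2·41 = 59. Off-path (bright display) belief 1/4 gives 1/4·77 + 3/4·41 = 50.
Toxic: dull display gives 59 − 0 = 59; bright display gives 50 − 15 = 35. Stays. ✓
Palatable: dull display gives 59 − 0 = 59; bright display gives 50 − 52 = -2. Stays. ✓
Beliefs are Bayes-consistent on-path and both types best-respond.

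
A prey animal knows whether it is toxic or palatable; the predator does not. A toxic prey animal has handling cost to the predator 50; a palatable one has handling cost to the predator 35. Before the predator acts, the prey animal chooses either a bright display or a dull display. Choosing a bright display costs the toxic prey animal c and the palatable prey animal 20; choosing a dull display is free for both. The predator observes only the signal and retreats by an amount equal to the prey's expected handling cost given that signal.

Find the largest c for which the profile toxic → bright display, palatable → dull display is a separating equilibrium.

Under separation: bright display → toxic (pays 50); dull display → palatable (pays 35).
Palatable: 35 − 0 = 35 ≥ 50 − 20 = 30. Holds regardless of c. ✓
Toxic: 50 − c ≥ 35 − 0, so c ≤ 50 − 35 = 15.

15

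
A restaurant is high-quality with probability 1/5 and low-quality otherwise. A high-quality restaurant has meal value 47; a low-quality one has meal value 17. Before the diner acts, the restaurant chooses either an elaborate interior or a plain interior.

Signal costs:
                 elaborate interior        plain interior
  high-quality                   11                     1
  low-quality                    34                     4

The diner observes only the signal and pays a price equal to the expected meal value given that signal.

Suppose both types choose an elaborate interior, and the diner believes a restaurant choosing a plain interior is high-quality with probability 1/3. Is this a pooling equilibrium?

No

At the pooled signal (elaborate interior) the diner holds the prior 1/5 and pays 1/5·47 + 4/5·17 = 23. Off-path (plain interior) belief 1/3 gives 1/3·47 + 2/3·17 = 27.
High-quality: elaborate interior gives 23 − 11 = 12; plain interior gives 27 − 1 = 26. Deviates. ✗
Low-quality: elaborate interior gives 23 − 34 = -11; plain interior gives 27 − 4 = 23. Deviates. ✗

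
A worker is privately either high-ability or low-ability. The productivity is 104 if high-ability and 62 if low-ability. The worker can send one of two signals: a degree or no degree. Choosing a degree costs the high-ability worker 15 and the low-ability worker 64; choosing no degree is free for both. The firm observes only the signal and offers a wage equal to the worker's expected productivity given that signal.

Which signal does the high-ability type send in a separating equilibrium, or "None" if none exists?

degree

Try high-ability → degree, low-ability → no degree:
  Under separation the firm infers type exactly: degree → high-ability (pays 104), no degree → low-ability (pays 62).
  High-ability: degree gives 104 − 15 = 89; no degree gives 62 − 0 = 62. No deviation. ✓
  Low-ability: no degree gives 62 − 0 = 62; degree gives 104 − 64 = 40. No deviation. ✓
Both hold — the high-ability type sends degree.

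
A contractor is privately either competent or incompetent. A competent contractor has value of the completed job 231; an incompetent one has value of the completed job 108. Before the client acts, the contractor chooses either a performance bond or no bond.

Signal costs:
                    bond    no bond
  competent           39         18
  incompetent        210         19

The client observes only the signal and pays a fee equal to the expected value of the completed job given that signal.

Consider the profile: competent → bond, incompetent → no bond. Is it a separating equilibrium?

Under separation the client infers type exactly: bond → competent (pays 231), no bond → incompetent (pays 108).
Competent: bond gives 231 − 39 = 192; no bond gives 108 − 18 = 90. No deviation. ✓
Incompetent: no bond gives 108 − 19 = 89; bond gives 231 − 210 = 21. No deviation. ✓
Both incentive constraints hold.

Yes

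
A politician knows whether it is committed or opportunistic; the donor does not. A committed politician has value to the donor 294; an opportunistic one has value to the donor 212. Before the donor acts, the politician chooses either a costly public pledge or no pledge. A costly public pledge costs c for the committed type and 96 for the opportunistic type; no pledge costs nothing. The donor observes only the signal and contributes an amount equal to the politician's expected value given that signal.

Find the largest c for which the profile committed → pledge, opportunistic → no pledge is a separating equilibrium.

Under separation: pledge → committed (pays 294); no pledge → opportunistic (pays 212).
Opportunistic: 212 − 0 = 212 ≥ 294 − 96 = 198. Holds regardless of c. ✓
Committed: 294 − c ≥ 212 − 0, so c ≤ 294 − 212 = 82.

82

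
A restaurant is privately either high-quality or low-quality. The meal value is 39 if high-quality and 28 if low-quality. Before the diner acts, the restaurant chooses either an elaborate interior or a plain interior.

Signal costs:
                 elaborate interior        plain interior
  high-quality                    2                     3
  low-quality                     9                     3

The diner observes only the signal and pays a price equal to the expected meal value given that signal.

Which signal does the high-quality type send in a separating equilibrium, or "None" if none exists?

Try high-quality → elaborate interior, low-quality → plain interior:
  If types separate, elaborate interior earns payment 39 and plain interior earns 28.
  High-quality: elaborate interior gives 39 − 2 = 37; plain interior gives 28 − 3 = 25. No deviation. ✓
  Low-quality: plain interior gives 28 − 3 = 25; elaborate interior gives 39 − 9 = 30. Would deviate. ✗
Try high-quality → plain interior, low-quality → elaborate interior:
  If types separate, plain interior earns payment 39 and elaborate interior earns 28.
  High-quality: plain interior gives 39 − 3 = 36; elaborate interior gives 28 − 2 = 26. No deviation. ✓
  Low-quality: elaborate interior gives 28 − 9 = 19; plain interior gives 39 − 3 = 36. Would deviate. ✗
Neither assignment is incentive-compatible.

None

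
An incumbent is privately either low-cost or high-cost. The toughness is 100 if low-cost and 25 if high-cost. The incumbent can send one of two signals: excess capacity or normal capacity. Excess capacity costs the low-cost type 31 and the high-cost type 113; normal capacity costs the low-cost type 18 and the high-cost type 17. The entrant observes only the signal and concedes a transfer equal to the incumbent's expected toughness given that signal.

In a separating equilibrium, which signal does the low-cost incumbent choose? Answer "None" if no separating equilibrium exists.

excess capacity

Try low-cost → excess capacity, high-cost → normal capacity:
  Under separation the entrant infers type exactly: excess capacity → low-cost (pays 100), normal capacity → high-cost (pays 25).
  Low-cost: excess capacity gives 100 − 31 = 69; normal capacity gives 25 − 18 = 7. No deviation. ✓
  High-cost: normal capacity gives 25 − 17 = 8; excess capacity gives 100 − 113 = -13. No deviation. ✓
Both hold — the low-cost type sends excess capacity.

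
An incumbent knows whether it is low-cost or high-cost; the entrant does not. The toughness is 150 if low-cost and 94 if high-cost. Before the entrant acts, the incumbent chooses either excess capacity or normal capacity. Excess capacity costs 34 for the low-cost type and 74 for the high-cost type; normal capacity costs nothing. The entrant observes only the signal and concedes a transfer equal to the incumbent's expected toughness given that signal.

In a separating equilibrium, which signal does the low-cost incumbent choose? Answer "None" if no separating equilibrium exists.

excess capacity

Try low-cost → excess capacity, high-cost → normal capacity:
  If types separate, excess capacity earns payment 150 and normal capacity earns 94.
  Low-cost: excess capacity gives 150 − 34 = 116; normal capacity gives 94 − 0 = 94. No deviation. ✓
  High-cost: normal capacity gives 94 − 0 = 94; excess capacity gives 150 − 74 = 76. No deviation. ✓
Both hold — the low-cost type sends excess capacity.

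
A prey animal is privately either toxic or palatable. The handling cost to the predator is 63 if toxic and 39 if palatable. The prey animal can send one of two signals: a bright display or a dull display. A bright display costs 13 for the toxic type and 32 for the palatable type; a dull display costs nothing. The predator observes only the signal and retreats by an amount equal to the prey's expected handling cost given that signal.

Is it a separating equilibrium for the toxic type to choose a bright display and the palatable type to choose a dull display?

If types separate, bright display earns payment 63 and dull display earns 39.
Toxic: bright display gives 63 − 13 = 50; dull display gives 39 − 0 = 39. No deviation. ✓
Palatable: dull display gives 39 − 0 = 39; bright display gives 63 − 32 = 31. No deviation. ✓
Both incentive constraints hold.

Yes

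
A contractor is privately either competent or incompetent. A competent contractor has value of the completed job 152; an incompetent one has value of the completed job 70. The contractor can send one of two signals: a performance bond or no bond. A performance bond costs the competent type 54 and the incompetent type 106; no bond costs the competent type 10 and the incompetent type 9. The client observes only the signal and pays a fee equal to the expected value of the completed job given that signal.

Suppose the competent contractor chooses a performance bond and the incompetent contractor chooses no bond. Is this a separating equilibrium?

Yes

If types separate, bond earns payment 152 and no bond earns 70.
Competent: bond gives 152 − 54 = 98; no bond gives 70 − 10 = 60. No deviation. ✓
Incompetent: no bond gives 70 − 9 = 61; bond gives 152 − 106 = 46. No deviation. ✓
Both incentive constraints hold.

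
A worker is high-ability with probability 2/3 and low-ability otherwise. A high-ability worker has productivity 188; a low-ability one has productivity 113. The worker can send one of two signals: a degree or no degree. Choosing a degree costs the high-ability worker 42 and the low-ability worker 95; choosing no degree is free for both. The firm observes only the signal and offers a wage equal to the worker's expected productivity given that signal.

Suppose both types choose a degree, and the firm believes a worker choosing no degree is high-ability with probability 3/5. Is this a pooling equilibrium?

No

At the pooled signal (degree) the firm holds the prior 2/3 and pays 2/3·188 + 1/3·113 = 163. Off-path (no degree) belief 3/5 gives 3/5·188 + 2/5·113 = 158.
High-ability: degree gives 163 − 42 = 121; no degree gives 158 − 0 = 158. Deviates. ✗
Low-ability: degree gives 163 − 95 = 68; no degree gives 158 − 0 = 158. Deviates. ✗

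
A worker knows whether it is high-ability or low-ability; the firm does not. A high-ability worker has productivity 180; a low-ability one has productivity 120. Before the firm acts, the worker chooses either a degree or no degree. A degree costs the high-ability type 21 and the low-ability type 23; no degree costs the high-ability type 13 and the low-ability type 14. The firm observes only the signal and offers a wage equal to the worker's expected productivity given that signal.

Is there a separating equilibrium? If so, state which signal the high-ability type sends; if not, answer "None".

None

Try high-ability → degree, low-ability → no degree:
  Under separation the firm infers type exactly: degree → high-ability (pays 180), no degree → low-ability (pays 120).
  High-ability: degree gives 180 − 21 = 159; no degree gives 120 − 13 = 107. No deviation. ✓
  Low-ability: no degree gives 120 − 14 = 106; degree gives 180 − 23 = 157. Would deviate. ✗
Try high-ability → no degree, low-ability → degree:
  Under separation the firm infers type exactly: no degree → high-ability (pays 180), degree → low-ability (pays 120).
  High-ability: no degree gives 180 − 13 = 167; degree gives 120 − 21 = 99. No deviation. ✓
  Low-ability: degree gives 120 − 23 = 97; no degree gives 180 − 14 = 166. Would deviate. ✗
Neither assignment is incentive-compatible.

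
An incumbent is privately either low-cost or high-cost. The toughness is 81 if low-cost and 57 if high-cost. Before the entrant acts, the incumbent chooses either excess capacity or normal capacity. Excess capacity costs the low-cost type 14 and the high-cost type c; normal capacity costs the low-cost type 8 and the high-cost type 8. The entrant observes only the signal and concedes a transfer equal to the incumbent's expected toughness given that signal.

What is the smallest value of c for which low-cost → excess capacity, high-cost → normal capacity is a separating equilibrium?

32

Under separation: excess capacity → low-cost (pays 81); normal capacity → high-cost (pays 57).
Low-cost: 81 − 14 = 67 ≥ 57 − 8 = 49. Holds regardless of c. ✓
High-cost: 57 − 8 ≥ 81 − c, so c ≥ 81 − 49 = 32.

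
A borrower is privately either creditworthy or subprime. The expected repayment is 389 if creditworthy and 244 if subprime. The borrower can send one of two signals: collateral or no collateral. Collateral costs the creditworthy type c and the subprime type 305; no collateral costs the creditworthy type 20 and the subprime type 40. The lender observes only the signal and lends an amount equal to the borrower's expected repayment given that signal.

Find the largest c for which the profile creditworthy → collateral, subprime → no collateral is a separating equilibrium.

165

Under separation: collateral → creditworthy (pays 389); no collateral → subprime (pays 244).
Subprime: 244 − 40 = 204 ≥ 389 − 305 = 84. Holds regardless of c. ✓
Creditworthy: 389 − c ≥ 244 − 20, so c ≤ 389 − 224 = 165.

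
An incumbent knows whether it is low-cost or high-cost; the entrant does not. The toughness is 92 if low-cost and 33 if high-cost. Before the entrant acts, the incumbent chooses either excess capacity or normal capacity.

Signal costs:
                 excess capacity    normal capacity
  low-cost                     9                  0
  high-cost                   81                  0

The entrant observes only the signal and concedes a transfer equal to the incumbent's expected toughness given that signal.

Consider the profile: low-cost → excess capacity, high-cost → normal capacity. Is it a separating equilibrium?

Under separation the entrant infers type exactly: excess capacity → low-cost (pays 92), normal capacity → high-cost (pays 33).
Low-cost: excess capacity gives 92 − 9 = 83; normal capacity gives 33 − 0 = 33. No deviation. ✓
High-cost: normal capacity gives 33 − 0 = 33; excess capacity gives 92 − 81 = 11. No deviation. ✓
Both incentive constraints hold.

Yes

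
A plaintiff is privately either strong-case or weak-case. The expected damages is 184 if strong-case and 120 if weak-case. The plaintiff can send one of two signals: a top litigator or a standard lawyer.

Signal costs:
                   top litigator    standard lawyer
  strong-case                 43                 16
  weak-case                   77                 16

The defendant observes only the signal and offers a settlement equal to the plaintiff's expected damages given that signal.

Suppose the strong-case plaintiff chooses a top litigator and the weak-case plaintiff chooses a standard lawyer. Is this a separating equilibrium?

Under separation the defendant infers type exactly: top litigator → strong-case (pays 184), standard lawyer → weak-case (pays 120).
Strong-case: top litigator gives 184 − 43 = 141; standard lawyer gives 120 − 16 = 104. No deviation. ✓
Weak-case: standard lawyer gives 120 − 16 = 104; top litigator gives 184 − 77 = 107. Would deviate. ✗

No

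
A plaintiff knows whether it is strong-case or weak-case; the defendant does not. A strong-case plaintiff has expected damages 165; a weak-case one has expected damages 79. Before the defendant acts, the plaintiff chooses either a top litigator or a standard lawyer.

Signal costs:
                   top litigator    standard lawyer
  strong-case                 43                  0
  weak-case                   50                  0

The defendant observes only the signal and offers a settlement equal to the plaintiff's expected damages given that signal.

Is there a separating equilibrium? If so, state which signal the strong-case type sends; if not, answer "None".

None

Try strong-case → top litigator, weak-case → standard lawyer:
  Under separation the defendant infers type exactly: top litigator → strong-case (pays 165), standard lawyer → weak-case (pays 79).
  Strong-case: top litigator gives 165 − 43 = 122; standard lawyer gives 79 − 0 = 79. No deviation. ✓
  Weak-case: standard lawyer gives 79 − 0 = 79; top litigator gives 165 − 50 = 115. Would deviate. ✗
Try strong-case → standard lawyer, weak-case → top litigator:
  Under separation the defendant infers type exactly: standard lawyer → strong-case (pays 165), top litigator → weak-case (pays 79).
  Strong-case: standard lawyer gives 165 − 0 = 165; top litigator gives 79 − 43 = 36. No deviation. ✓
  Weak-case: top litigator gives 79 − 50 = 29; standard lawyer gives 165 − 0 = 165. Would deviate. ✗
Neither assignment is incentive-compatible.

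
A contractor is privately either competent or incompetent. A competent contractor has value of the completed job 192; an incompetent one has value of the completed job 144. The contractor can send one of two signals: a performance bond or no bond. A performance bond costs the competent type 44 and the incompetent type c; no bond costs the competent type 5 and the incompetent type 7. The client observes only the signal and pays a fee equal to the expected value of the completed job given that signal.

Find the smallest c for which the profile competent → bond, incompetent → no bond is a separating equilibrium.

Under separation: bond → competent (pays 192); no bond → incompetent (pays 144).
Competent: 192 − 44 = 148 ≥ 144 − 5 = 139. Holds regardless of c. ✓
Incompetent: 144 − 7 ≥ 192 − c, so c ≥ 192 − 137 = 55.

55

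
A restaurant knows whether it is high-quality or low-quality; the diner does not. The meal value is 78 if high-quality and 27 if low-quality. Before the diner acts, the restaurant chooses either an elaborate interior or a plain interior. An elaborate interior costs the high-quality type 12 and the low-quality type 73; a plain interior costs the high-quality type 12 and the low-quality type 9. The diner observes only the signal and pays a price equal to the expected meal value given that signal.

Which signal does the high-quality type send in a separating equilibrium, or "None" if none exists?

Try high-quality → elaborate interior, low-quality → plain interior:
  If types separate, elaborate interior earns payment 78 and plain interior earns 27.
  High-quality: elaborate interior gives 78 − 12 = 66; plain interior gives 27 − 12 = 15. No deviation. ✓
  Low-quality: plain interior gives 27 − 9 = 18; elaborate interior gives 78 − 73 = 5. No deviation. ✓
Both hold — the high-quality type sends elaborate interior.

elaborate interior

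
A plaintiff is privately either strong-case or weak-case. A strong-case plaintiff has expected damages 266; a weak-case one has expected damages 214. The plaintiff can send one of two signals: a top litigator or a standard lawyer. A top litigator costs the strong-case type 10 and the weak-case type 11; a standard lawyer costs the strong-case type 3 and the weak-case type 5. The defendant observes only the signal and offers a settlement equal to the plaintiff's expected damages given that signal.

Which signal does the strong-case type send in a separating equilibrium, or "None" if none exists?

Try strong-case → top litigator, weak-case → standard lawyer:
  If types separate, top litigator earns payment 266 and standard lawyer earns 214.
  Strong-case: top litigator gives 266 − 10 = 256; standard lawyer gives 214 − 3 = 211. No deviation. ✓
  Weak-case: standard lawyer gives 214 − 5 = 209; top litigator gives 266 − 11 = 255. Would deviate. ✗
Try strong-case → standard lawyer, weak-case → top litigator:
  If types separate, standard lawyer earns payment 266 and top litigator earns 214.
  Strong-case: standard lawyer gives 266 − 3 = 263; top litigator gives 214 − 10 = 204. No deviation. ✓
  Weak-case: top litigator gives 214 − 11 = 203; standard lawyer gives 266 − 5 = 261. Would deviate. ✗
Neither assignment is incentive-compatible.

None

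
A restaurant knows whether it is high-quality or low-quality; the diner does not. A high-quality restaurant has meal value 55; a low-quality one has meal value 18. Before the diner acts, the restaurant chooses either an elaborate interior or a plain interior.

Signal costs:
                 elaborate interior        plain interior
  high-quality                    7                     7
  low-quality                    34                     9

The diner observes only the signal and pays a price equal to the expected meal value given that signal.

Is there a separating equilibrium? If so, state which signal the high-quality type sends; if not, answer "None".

Try high-quality → elaborate interior, low-quality → plain interior:
  If types separate, elaborate interior earns payment 55 and plain interior earns 18.
  High-quality: elaborate interior gives 55 − 7 = 48; plain interior gives 18 − 7 = 11. No deviation. ✓
  Low-quality: plain interior gives 18 − 9 = 9; elaborate interior gives 55 − 34 = 21. Would deviate. ✗
Try high-quality → plain interior, low-quality → elaborate interior:
  If types separate, plain interior earns payment 55 and elaborate interior earns 18.
  High-quality: plain interior gives 55 − 7 = 48; elaborate interior gives 18 − 7 = 11. No deviation. ✓
  Low-quality: elaborate interior gives 18 − 34 = -16; plain interior gives 55 − 9 = 46. Would deviate. ✗
Neither assignment is incentive-compatible.

None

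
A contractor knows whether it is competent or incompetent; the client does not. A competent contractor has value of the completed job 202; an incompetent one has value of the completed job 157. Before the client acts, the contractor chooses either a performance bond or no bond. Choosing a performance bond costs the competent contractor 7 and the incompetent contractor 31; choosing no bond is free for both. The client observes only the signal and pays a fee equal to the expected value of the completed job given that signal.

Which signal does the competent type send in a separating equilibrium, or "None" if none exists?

Try competent → bond, incompetent → no bond:
  If types separate, bond earns payment 202 and no bond earns 157.
  Competent: bond gives 202 − 7 = 195; no bond gives 157 − 0 = 157. No deviation. ✓
  Incompetent: no bond gives 157 − 0 = 157; bond gives 202 − 31 = 171. Would deviate. ✗
Try competent → no bond, incompetent → bond:
  If types separate, no bond earns payment 202 and bond earns 157.
  Competent: no bond gives 202 − 0 = 202; bond gives 157 − 7 = 150. No deviation. ✓
  Incompetent: bond gives 157 − 31 = 126; no bond gives 202 − 0 = 202. Would deviate. ✗
Neither assignment is incentive-compatible.

None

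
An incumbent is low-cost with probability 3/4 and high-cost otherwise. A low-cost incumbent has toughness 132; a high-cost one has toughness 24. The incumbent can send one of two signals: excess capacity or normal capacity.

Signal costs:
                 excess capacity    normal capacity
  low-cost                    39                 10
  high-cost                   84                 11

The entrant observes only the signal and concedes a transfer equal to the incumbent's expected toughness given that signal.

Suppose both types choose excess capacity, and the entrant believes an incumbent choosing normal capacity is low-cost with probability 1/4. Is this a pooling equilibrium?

On the equilibrium path (excess capacity) the entrant holds the prior 3/4 and pays 3/4·132 + 1/4·24 = 105. Off-path (normal capacity) belief 1/4 gives 1/4·132 + 3/4·24 = 51.
Low-cost: excess capacity gives 105 − 39 = 66; normal capacity gives 51 − 10 = 41. Stays. ✓
High-cost: excess capacity gives 105 − 84 = 21; normal capacity gives 51 − 11 = 40. Deviates. ✗

No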